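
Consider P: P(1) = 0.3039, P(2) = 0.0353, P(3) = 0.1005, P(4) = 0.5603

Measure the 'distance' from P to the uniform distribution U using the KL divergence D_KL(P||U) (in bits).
0.5061 bits

U(i) = 1/4 for all i

D_KL(P||U) = Σ P(x) log₂(P(x) / (1/4))
           = Σ P(x) log₂(P(x)) + log₂(4)
           = log₂(4) - H(P)

H(P) = -Σ P(x) log₂(P(x)):
  -P(1)·log₂(P(1)) = -(0.3039)·log₂(0.3039) = 0.52220
  -P(2)·log₂(P(2)) = -(0.0353)·log₂(0.0353) = 0.17029
  -P(3)·log₂(P(3)) = -(0.1005)·log₂(0.1005) = 0.33313
  -P(4)·log₂(P(4)) = -(0.5603)·log₂(0.5603) = 0.46826
H(P) = 0.52220 + 0.17029 + 0.33313 + 0.46826 = 1.49388 bits

log₂(4) = 2.00000 bits

D_KL(P||U) = 2.00000 - 1.49388 = 0.50612 ≈ 0.5061 bits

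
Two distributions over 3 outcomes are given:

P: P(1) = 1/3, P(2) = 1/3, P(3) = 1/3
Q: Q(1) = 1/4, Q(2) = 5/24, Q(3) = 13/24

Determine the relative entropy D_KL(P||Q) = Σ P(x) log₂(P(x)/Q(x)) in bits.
0.1309 bits

D_KL(P||Q) = Σ P(x) log₂(P(x)/Q(x))

Computing term by term:
  P(1)·log₂(P(1)/Q(1)) = (1/3)·log₂((1/3)/(1/4)) = 0.13835
  P(2)·log₂(P(2)/Q(2)) = (1/3)·log₂((1/3)/(5/24)) = 0.22602
  P(3)·log₂(P(3)/Q(3)) = (1/3)·log₂((1/3)/(13/24)) = -0.23348

D_KL(P||Q) = 0.13835 + 0.22602 - 0.23348 = 0.13089 ≈ 0.1309 bits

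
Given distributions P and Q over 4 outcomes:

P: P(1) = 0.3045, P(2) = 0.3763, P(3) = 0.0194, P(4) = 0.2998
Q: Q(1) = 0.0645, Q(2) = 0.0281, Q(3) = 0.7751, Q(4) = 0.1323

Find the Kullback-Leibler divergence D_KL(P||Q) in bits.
2.3410 bits

D_KL(P||Q) = Σ P(x) log₂(P(x)/Q(x))

Computing term by term:
  P(1)·log₂(P(1)/Q(1)) = 0.3045·log₂(0.3045/0.0645) = 0.68180
  P(2)·log₂(P(2)/Q(2)) = 0.3763·log₂(0.3763/0.0281) = 1.40858
  P(3)·log₂(P(3)/Q(3)) = 0.0194·log₂(0.0194/0.7751) = -0.10321
  P(4)·log₂(P(4)/Q(4)) = 0.2998·log₂(0.2998/0.1323) = 0.35382

D_KL(P||Q) = 0.68180 + 1.40858 - 0.10321 + 0.35382 = 2.34099 ≈ 2.3410 bits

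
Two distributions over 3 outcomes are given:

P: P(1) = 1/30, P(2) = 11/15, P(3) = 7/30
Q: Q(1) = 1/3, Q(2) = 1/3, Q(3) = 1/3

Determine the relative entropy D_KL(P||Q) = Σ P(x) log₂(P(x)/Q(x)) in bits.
0.6034 bits

D_KL(P||Q) = Σ P(x) log₂(P(x)/Q(x))

Computing term by term:
  P(1)·log₂(P(1)/Q(1)) = (1/30)·log₂((1/30)/(1/3)) = -0.11073
  P(2)·log₂(P(2)/Q(2)) = (11/15)·log₂((11/15)/(1/3)) = 0.83417
  P(3)·log₂(P(3)/Q(3)) = (7/30)·log₂((7/30)/(1/3)) = -0.12007

D_KL(P||Q) = -0.11073 + 0.83417 - 0.12007 = 0.60337 ≈ 0.6034 bits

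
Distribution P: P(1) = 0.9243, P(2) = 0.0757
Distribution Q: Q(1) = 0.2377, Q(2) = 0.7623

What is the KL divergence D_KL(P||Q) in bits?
1.5587 bits

D_KL(P||Q) = Σ P(x) log₂(P(x)/Q(x))

Computing term by term:
  P(1)·log₂(P(1)/Q(1)) = 0.9243·log₂(0.9243/0.2377) = 1.81091
  P(2)·log₂(P(2)/Q(2)) = 0.0757·log₂(0.0757/0.7623) = -0.25223

D_KL(P||Q) = 1.81091 - 0.25223 = 1.55868 ≈ 1.5587 bits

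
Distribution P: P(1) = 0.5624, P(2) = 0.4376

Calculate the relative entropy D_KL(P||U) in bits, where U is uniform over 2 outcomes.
0.0113 bits

U(i) = 1/2 for all i

D_KL(P||U) = Σ P(x) log₂(P(x) / (1/2))
           = Σ P(x) log₂(P(x)) + log₂(2)
           = log₂(2) - H(P)

H(P) = -Σ P(x) log₂(P(x)):
  -P(1)·log₂(P(1)) = -(0.5624)·log₂(0.5624) = 0.46698
  -P(2)·log₂(P(2)) = -(0.4376)·log₂(0.4376) = 0.52176
H(P) = 0.46698 + 0.52176 = 0.98874 bits

log₂(2) = 1.00000 bits

D_KL(P||U) = 1.00000 - 0.98874 = 0.01126 ≈ 0.0113 bits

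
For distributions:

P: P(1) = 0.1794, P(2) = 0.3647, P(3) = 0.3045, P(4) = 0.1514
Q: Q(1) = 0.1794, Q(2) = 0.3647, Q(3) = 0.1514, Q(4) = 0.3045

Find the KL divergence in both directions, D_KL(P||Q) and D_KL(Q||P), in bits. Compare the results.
D_KL(P||Q) = 0.1543 bits, D_KL(Q||P) = 0.1543 bits. The two directions give exactly the same value for this pair.

D_KL(P||Q) = Σ P(x) log₂(P(x)/Q(x))

Computing term by term:
  P(1)·log₂(P(1)/Q(1)) = 0.1794·log₂(0.1794/0.1794) = 0.00000
  P(2)·log₂(P(2)/Q(2)) = 0.3647·log₂(0.3647/0.3647) = 0.00000
  P(3)·log₂(P(3)/Q(3)) = 0.3045·log₂(0.3045/0.1514) = 0.30696
  P(4)·log₂(P(4)/Q(4)) = 0.1514·log₂(0.1514/0.3045) = -0.15262

D_KL(P||Q) = 0.00000 + 0.00000 + 0.30696 - 0.15262 = 0.15434 ≈ 0.1543 bits

D_KL(Q||P) = Σ Q(x) log₂(Q(x)/P(x))

Computing term by term:
  Q(1)·log₂(Q(1)/P(1)) = 0.1794·log₂(0.1794/0.1794) = 0.00000
  Q(2)·log₂(Q(2)/P(2)) = 0.3647·log₂(0.3647/0.3647) = 0.00000
  Q(3)·log₂(Q(3)/P(3)) = 0.1514·log₂(0.1514/0.3045) = -0.15262
  Q(4)·log₂(Q(4)/P(4)) = 0.3045·log₂(0.3045/0.1514) = 0.30696

D_KL(Q||P) = 0.00000 + 0.00000 - 0.15262 + 0.30696 = 0.15434 ≈ 0.1543 bits

These ARE equal here. Q is P with outcomes relabeled (Q(3) = P(4), Q(4) = P(3)) by a relabeling that is its own inverse, so the two sums contain exactly the same terms in a different order. This is a special case — KL divergence is not symmetric in general: D_KL(P||Q) ≠ D_KL(Q||P) for most P, Q.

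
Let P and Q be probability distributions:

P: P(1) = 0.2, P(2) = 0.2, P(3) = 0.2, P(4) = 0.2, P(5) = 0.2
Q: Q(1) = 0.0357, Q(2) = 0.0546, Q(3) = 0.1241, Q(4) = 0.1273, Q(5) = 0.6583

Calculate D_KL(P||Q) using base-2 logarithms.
0.7961 bits

D_KL(P||Q) = Σ P(x) log₂(P(x)/Q(x))

Computing term by term:
  P(1)·log₂(P(1)/Q(1)) = 0.2·log₂(0.2/0.0357) = 0.49720
  P(2)·log₂(P(2)/Q(2)) = 0.2·log₂(0.2/0.0546) = 0.37461
  P(3)·log₂(P(3)/Q(3)) = 0.2·log₂(0.2/0.1241) = 0.13770
  P(4)·log₂(P(4)/Q(4)) = 0.2·log₂(0.2/0.1273) = 0.13035
  P(5)·log₂(P(5)/Q(5)) = 0.2·log₂(0.2/0.6583) = -0.34375

D_KL(P||Q) = 0.49720 + 0.37461 + 0.13770 + 0.13035 - 0.34375 = 0.79611 ≈ 0.7961 bits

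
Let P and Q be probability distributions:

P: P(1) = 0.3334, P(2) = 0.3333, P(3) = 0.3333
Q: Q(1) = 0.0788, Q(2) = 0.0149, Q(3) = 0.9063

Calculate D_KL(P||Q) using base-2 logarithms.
1.7071 bits

D_KL(P||Q) = Σ P(x) log₂(P(x)/Q(x))

Computing term by term:
  P(1)·log₂(P(1)/Q(1)) = 0.3334·log₂(0.3334/0.0788) = 0.69380
  P(2)·log₂(P(2)/Q(2)) = 0.3333·log₂(0.3333/0.0149) = 1.49433
  P(3)·log₂(P(3)/Q(3)) = 0.3333·log₂(0.3333/0.9063) = -0.48101

D_KL(P||Q) = 0.69380 + 1.49433 - 0.48101 = 1.70712 ≈ 1.7071 bits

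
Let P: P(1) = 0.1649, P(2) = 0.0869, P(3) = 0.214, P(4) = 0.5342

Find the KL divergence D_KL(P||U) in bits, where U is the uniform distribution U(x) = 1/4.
0.3057 bits

U(i) = 1/4 for all i

D_KL(P||U) = Σ P(x) log₂(P(x) / (1/4))
           = Σ P(x) log₂(P(x)) + log₂(4)
           = log₂(4) - H(P)

H(P) = -Σ P(x) log₂(P(x)):
  -P(1)·log₂(P(1)) = -(0.1649)·log₂(0.1649) = 0.42880
  -P(2)·log₂(P(2)) = -(0.0869)·log₂(0.0869) = 0.30628
  -P(3)·log₂(P(3)) = -(0.214)·log₂(0.214) = 0.47600
  -P(4)·log₂(P(4)) = -(0.5342)·log₂(0.5342) = 0.48321
H(P) = 0.42880 + 0.30628 + 0.47600 + 0.48321 = 1.69429 bits

log₂(4) = 2.00000 bits

D_KL(P||U) = 2.00000 - 1.69429 = 0.30571 ≈ 0.3057 bits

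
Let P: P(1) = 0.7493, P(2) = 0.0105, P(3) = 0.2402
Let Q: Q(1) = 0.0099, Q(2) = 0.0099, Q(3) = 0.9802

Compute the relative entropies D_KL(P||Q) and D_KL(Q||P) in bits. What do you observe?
D_KL(P||Q) = 4.1907 bits, D_KL(Q||P) = 1.9260 bits. The two directions give different values (D_KL(P||Q) exceeds D_KL(Q||P) by 2.2647 bits): KL divergence is asymmetric.

D_KL(P||Q) = Σ P(x) log₂(P(x)/Q(x))

Computing term by term:
  P(1)·log₂(P(1)/Q(1)) = 0.7493·log₂(0.7493/0.0099) = 4.67711
  P(2)·log₂(P(2)/Q(2)) = 0.0105·log₂(0.0105/0.0099) = 0.00089
  P(3)·log₂(P(3)/Q(3)) = 0.2402·log₂(0.2402/0.9802) = -0.48733

D_KL(P||Q) = 4.67711 + 0.00089 - 0.48733 = 4.19067 ≈ 4.1907 bits

D_KL(Q||P) = Σ Q(x) log₂(Q(x)/P(x))

Computing term by term:
  Q(1)·log₂(Q(1)/P(1)) = 0.0099·log₂(0.0099/0.7493) = -0.06180
  Q(2)·log₂(Q(2)/P(2)) = 0.0099·log₂(0.0099/0.0105) = -0.00084
  Q(3)·log₂(Q(3)/P(3)) = 0.9802·log₂(0.9802/0.2402) = 1.98867

D_KL(Q||P) = -0.06180 - 0.00084 + 1.98867 = 1.92603 ≈ 1.9260 bits

These are NOT equal (difference: 2.2647 bits). KL divergence is asymmetric: D_KL(P||Q) ≠ D_KL(Q||P) in general.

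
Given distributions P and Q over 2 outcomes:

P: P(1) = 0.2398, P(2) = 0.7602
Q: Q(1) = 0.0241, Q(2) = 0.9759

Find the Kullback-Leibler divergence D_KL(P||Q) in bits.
0.5209 bits

D_KL(P||Q) = Σ P(x) log₂(P(x)/Q(x))

Computing term by term:
  P(1)·log₂(P(1)/Q(1)) = 0.2398·log₂(0.2398/0.0241) = 0.79487
  P(2)·log₂(P(2)/Q(2)) = 0.7602·log₂(0.7602/0.9759) = -0.27394

D_KL(P||Q) = 0.79487 - 0.27394 = 0.52093 ≈ 0.5209 bits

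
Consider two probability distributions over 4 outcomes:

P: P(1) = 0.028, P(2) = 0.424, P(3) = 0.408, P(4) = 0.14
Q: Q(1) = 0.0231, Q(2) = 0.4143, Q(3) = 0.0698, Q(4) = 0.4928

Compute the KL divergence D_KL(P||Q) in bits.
0.8070 bits

D_KL(P||Q) = Σ P(x) log₂(P(x)/Q(x))

Computing term by term:
  P(1)·log₂(P(1)/Q(1)) = 0.028·log₂(0.028/0.0231) = 0.00777
  P(2)·log₂(P(2)/Q(2)) = 0.424·log₂(0.424/0.4143) = 0.01416
  P(3)·log₂(P(3)/Q(3)) = 0.408·log₂(0.408/0.0698) = 1.03929
  P(4)·log₂(P(4)/Q(4)) = 0.14·log₂(0.14/0.4928) = -0.25418

D_KL(P||Q) = 0.00777 + 0.01416 + 1.03929 - 0.25418 = 0.80704 ≈ 0.8070 bits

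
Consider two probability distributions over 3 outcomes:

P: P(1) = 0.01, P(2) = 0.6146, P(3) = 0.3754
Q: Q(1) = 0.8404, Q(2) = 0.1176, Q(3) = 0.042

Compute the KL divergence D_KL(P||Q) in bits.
2.5886 bits

D_KL(P||Q) = Σ P(x) log₂(P(x)/Q(x))

Computing term by term:
  P(1)·log₂(P(1)/Q(1)) = 0.01·log₂(0.01/0.8404) = -0.06393
  P(2)·log₂(P(2)/Q(2)) = 0.6146·log₂(0.6146/0.1176) = 1.46629
  P(3)·log₂(P(3)/Q(3)) = 0.3754·log₂(0.3754/0.042) = 1.18625

D_KL(P||Q) = -0.06393 + 1.46629 + 1.18625 = 2.58861 ≈ 2.5886 bits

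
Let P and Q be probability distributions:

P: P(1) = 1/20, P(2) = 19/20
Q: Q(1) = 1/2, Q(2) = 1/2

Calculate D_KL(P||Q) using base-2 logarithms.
0.7136 bits

D_KL(P||Q) = Σ P(x) log₂(P(x)/Q(x))

Computing term by term:
  P(1)·log₂(P(1)/Q(1)) = (1/20)·log₂((1/20)/(1/2)) = -0.16610
  P(2)·log₂(P(2)/Q(2)) = (19/20)·log₂((19/20)/(1/2)) = 0.87970

D_KL(P||Q) = -0.16610 + 0.87970 = 0.71360 ≈ 0.7136 bits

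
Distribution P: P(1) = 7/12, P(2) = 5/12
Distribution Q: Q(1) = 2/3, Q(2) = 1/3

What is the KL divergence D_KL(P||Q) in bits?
0.0218 bits

D_KL(P||Q) = Σ P(x) log₂(P(x)/Q(x))

Computing term by term:
  P(1)·log₂(P(1)/Q(1)) = (7/12)·log₂((7/12)/(2/3)) = -0.11238
  P(2)·log₂(P(2)/Q(2)) = (5/12)·log₂((5/12)/(1/3)) = 0.13414

D_KL(P||Q) = -0.11238 + 0.13414 = 0.02176 ≈ 0.0218 bits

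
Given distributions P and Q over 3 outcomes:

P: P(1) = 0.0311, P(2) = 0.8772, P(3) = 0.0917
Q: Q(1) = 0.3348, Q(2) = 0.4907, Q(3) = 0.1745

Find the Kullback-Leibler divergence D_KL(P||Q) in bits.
0.5434 bits

D_KL(P||Q) = Σ P(x) log₂(P(x)/Q(x))

Computing term by term:
  P(1)·log₂(P(1)/Q(1)) = 0.0311·log₂(0.0311/0.3348) = -0.10662
  P(2)·log₂(P(2)/Q(2)) = 0.8772·log₂(0.8772/0.4907) = 0.73515
  P(3)·log₂(P(3)/Q(3)) = 0.0917·log₂(0.0917/0.1745) = -0.08512

D_KL(P||Q) = -0.10662 + 0.73515 - 0.08512 = 0.54341 ≈ 0.5434 bits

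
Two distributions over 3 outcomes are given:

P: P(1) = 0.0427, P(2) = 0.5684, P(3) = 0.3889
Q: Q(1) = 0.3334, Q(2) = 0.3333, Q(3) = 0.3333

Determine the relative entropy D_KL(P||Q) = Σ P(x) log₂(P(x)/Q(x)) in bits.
0.3977 bits

D_KL(P||Q) = Σ P(x) log₂(P(x)/Q(x))

Computing term by term:
  P(1)·log₂(P(1)/Q(1)) = 0.0427·log₂(0.0427/0.3334) = -0.12660
  P(2)·log₂(P(2)/Q(2)) = 0.5684·log₂(0.5684/0.3333) = 0.43772
  P(3)·log₂(P(3)/Q(3)) = 0.3889·log₂(0.3889/0.3333) = 0.08656

D_KL(P||Q) = -0.12660 + 0.43772 + 0.08656 = 0.39768 ≈ 0.3977 bits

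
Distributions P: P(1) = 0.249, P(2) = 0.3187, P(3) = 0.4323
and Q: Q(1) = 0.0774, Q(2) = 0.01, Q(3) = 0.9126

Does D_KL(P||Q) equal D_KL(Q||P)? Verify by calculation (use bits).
D_KL(P||Q) = 1.5454 bits, D_KL(Q||P) = 0.8033 bits. No — D_KL(P||Q) ≠ D_KL(Q||P) for this pair.

D_KL(P||Q) = Σ P(x) log₂(P(x)/Q(x))

Computing term by term:
  P(1)·log₂(P(1)/Q(1)) = 0.249·log₂(0.249/0.0774) = 0.41975
  P(2)·log₂(P(2)/Q(2)) = 0.3187·log₂(0.3187/0.01) = 1.59163
  P(3)·log₂(P(3)/Q(3)) = 0.4323·log₂(0.4323/0.9126) = -0.46600

D_KL(P||Q) = 0.41975 + 1.59163 - 0.46600 = 1.54538 ≈ 1.5454 bits

D_KL(Q||P) = Σ Q(x) log₂(Q(x)/P(x))

Computing term by term:
  Q(1)·log₂(Q(1)/P(1)) = 0.0774·log₂(0.0774/0.249) = -0.13048
  Q(2)·log₂(Q(2)/P(2)) = 0.01·log₂(0.01/0.3187) = -0.04994
  Q(3)·log₂(Q(3)/P(3)) = 0.9126·log₂(0.9126/0.4323) = 0.98374

D_KL(Q||P) = -0.13048 - 0.04994 + 0.98374 = 0.80332 ≈ 0.8033 bits

These are NOT equal (difference: 0.7421 bits). KL divergence is asymmetric: D_KL(P||Q) ≠ D_KL(Q||P) in general.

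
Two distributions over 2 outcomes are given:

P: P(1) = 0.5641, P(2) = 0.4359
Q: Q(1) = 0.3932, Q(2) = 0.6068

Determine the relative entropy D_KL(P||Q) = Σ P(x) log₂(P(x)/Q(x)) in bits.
0.0857 bits

D_KL(P||Q) = Σ P(x) log₂(P(x)/Q(x))

Computing term by term:
  P(1)·log₂(P(1)/Q(1)) = 0.5641·log₂(0.5641/0.3932) = 0.29372
  P(2)·log₂(P(2)/Q(2)) = 0.4359·log₂(0.4359/0.6068) = -0.20802

D_KL(P||Q) = 0.29372 - 0.20802 = 0.08570 ≈ 0.0857 bits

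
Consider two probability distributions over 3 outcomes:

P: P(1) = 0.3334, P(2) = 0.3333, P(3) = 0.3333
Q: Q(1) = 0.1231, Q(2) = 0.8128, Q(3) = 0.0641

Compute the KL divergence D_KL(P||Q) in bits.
0.8433 bits

D_KL(P||Q) = Σ P(x) log₂(P(x)/Q(x))

Computing term by term:
  P(1)·log₂(P(1)/Q(1)) = 0.3334·log₂(0.3334/0.1231) = 0.47924
  P(2)·log₂(P(2)/Q(2)) = 0.3333·log₂(0.3333/0.8128) = -0.42865
  P(3)·log₂(P(3)/Q(3)) = 0.3333·log₂(0.3333/0.0641) = 0.79273

D_KL(P||Q) = 0.47924 - 0.42865 + 0.79273 = 0.84332 ≈ 0.8433 bits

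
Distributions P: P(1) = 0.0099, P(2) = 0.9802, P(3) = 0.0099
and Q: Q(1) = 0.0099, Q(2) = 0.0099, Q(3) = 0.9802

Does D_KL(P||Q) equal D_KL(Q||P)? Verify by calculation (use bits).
D_KL(P||Q) = 6.4326 bits, D_KL(Q||P) = 6.4326 bits. Yes — for this pair D_KL(P||Q) = D_KL(Q||P).

D_KL(P||Q) = Σ P(x) log₂(P(x)/Q(x))

Computing term by term:
  P(1)·log₂(P(1)/Q(1)) = 0.0099·log₂(0.0099/0.0099) = 0.00000
  P(2)·log₂(P(2)/Q(2)) = 0.9802·log₂(0.9802/0.0099) = 6.49824
  P(3)·log₂(P(3)/Q(3)) = 0.0099·log₂(0.0099/0.9802) = -0.06563

D_KL(P||Q) = 0.00000 + 6.49824 - 0.06563 = 6.43261 ≈ 6.4326 bits

D_KL(Q||P) = Σ Q(x) log₂(Q(x)/P(x))

Computing term by term:
  Q(1)·log₂(Q(1)/P(1)) = 0.0099·log₂(0.0099/0.0099) = 0.00000
  Q(2)·log₂(Q(2)/P(2)) = 0.0099·log₂(0.0099/0.9802) = -0.06563
  Q(3)·log₂(Q(3)/P(3)) = 0.9802·log₂(0.9802/0.0099) = 6.49824

D_KL(Q||P) = 0.00000 - 0.06563 + 6.49824 = 6.43261 ≈ 6.4326 bits

These ARE equal here. Q is P with outcomes relabeled (Q(2) = P(3), Q(3) = P(2)) by a relabeling that is its own inverse, so the two sums contain exactly the same terms in a different order. This is a special case — KL divergence is not symmetric in general: D_KL(P||Q) ≠ D_KL(Q||P) for most P, Q.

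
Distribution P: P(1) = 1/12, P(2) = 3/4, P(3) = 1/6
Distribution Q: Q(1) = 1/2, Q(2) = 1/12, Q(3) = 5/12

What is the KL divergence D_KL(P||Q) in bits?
1.9417 bits

D_KL(P||Q) = Σ P(x) log₂(P(x)/Q(x))

Computing term by term:
  P(1)·log₂(P(1)/Q(1)) = (1/12)·log₂((1/12)/(1/2)) = -0.21541
  P(2)·log₂(P(2)/Q(2)) = (3/4)·log₂((3/4)/(1/12)) = 2.37744
  P(3)·log₂(P(3)/Q(3)) = (1/6)·log₂((1/6)/(5/12)) = -0.22032

D_KL(P||Q) = -0.21541 + 2.37744 - 0.22032 = 1.94171 ≈ 1.9417 bits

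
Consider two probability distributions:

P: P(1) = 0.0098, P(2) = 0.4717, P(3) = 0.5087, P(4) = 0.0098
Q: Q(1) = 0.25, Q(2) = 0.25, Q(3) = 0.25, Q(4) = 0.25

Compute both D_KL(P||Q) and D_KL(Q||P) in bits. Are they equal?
D_KL(P||Q) = 0.8618 bits, D_KL(Q||P) = 1.8513 bits. No, they are not equal.

D_KL(P||Q) = Σ P(x) log₂(P(x)/Q(x))

Computing term by term:
  P(1)·log₂(P(1)/Q(1)) = 0.0098·log₂(0.0098/0.25) = -0.04580
  P(2)·log₂(P(2)/Q(2)) = 0.4717·log₂(0.4717/0.25) = 0.43205
  P(3)·log₂(P(3)/Q(3)) = 0.5087·log₂(0.5087/0.25) = 0.52136
  P(4)·log₂(P(4)/Q(4)) = 0.0098·log₂(0.0098/0.25) = -0.04580

D_KL(P||Q) = -0.04580 + 0.43205 + 0.52136 - 0.04580 = 0.86181 ≈ 0.8618 bits

D_KL(Q||P) = Σ Q(x) log₂(Q(x)/P(x))

Computing term by term:
  Q(1)·log₂(Q(1)/P(1)) = 0.25·log₂(0.25/0.0098) = 1.16825
  Q(2)·log₂(Q(2)/P(2)) = 0.25·log₂(0.25/0.4717) = -0.22899
  Q(3)·log₂(Q(3)/P(3)) = 0.25·log₂(0.25/0.5087) = -0.25622
  Q(4)·log₂(Q(4)/P(4)) = 0.25·log₂(0.25/0.0098) = 1.16825

D_KL(Q||P) = 1.16825 - 0.22899 - 0.25622 + 1.16825 = 1.85129 ≈ 1.8513 bits

These are NOT equal (difference: 0.9895 bits). KL divergence is asymmetric: D_KL(P||Q) ≠ D_KL(Q||P) in general.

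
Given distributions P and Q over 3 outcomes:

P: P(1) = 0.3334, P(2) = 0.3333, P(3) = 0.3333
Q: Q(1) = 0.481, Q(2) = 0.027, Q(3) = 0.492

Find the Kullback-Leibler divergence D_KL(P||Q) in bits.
0.8449 bits

D_KL(P||Q) = Σ P(x) log₂(P(x)/Q(x))

Computing term by term:
  P(1)·log₂(P(1)/Q(1)) = 0.3334·log₂(0.3334/0.481) = -0.17630
  P(2)·log₂(P(2)/Q(2)) = 0.3333·log₂(0.3333/0.027) = 1.20848
  P(3)·log₂(P(3)/Q(3)) = 0.3333·log₂(0.3333/0.492) = -0.18726

D_KL(P||Q) = -0.17630 + 1.20848 - 0.18726 = 0.84492 ≈ 0.8449 bits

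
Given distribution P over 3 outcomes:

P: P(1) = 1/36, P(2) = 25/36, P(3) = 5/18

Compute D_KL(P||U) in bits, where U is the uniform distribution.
0.5627 bits

U(i) = 1/3 for all i

D_KL(P||U) = Σ P(x) log₂(P(x) / (1/3))
           = Σ P(x) log₂(P(x)) + log₂(3)
           = log₂(3) - H(P)

H(P) = -Σ P(x) log₂(P(x)):
  -P(1)·log₂(P(1)) = -(1/36)·log₂(1/36) = 0.14361
  -P(2)·log₂(P(2)) = -(25/36)·log₂(25/36) = 0.36533
  -P(3)·log₂(P(3)) = -(5/18)·log₂(5/18) = 0.51333
H(P) = 0.14361 + 0.36533 + 0.51333 = 1.02227 bits

log₂(3) = 1.58496 bits

D_KL(P||U) = 1.58496 - 1.02227 = 0.56269 ≈ 0.5627 bits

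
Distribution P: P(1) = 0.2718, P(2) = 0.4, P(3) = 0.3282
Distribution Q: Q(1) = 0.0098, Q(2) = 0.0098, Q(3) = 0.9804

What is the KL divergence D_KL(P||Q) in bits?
2.9252 bits

D_KL(P||Q) = Σ P(x) log₂(P(x)/Q(x))

Computing term by term:
  P(1)·log₂(P(1)/Q(1)) = 0.2718·log₂(0.2718/0.0098) = 1.30291
  P(2)·log₂(P(2)/Q(2)) = 0.4·log₂(0.4/0.0098) = 2.14043
  P(3)·log₂(P(3)/Q(3)) = 0.3282·log₂(0.3282/0.9804) = -0.51816

D_KL(P||Q) = 1.30291 + 2.14043 - 0.51816 = 2.92518 ≈ 2.9252 bits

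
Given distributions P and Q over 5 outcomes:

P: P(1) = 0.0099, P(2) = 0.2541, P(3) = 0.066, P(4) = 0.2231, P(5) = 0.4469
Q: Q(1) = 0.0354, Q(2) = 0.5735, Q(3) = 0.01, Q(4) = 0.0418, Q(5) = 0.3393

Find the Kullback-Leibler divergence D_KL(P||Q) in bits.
0.5797 bits

D_KL(P||Q) = Σ P(x) log₂(P(x)/Q(x))

Computing term by term:
  P(1)·log₂(P(1)/Q(1)) = 0.0099·log₂(0.0099/0.0354) = -0.01820
  P(2)·log₂(P(2)/Q(2)) = 0.2541·log₂(0.2541/0.5735) = -0.29841
  P(3)·log₂(P(3)/Q(3)) = 0.066·log₂(0.066/0.01) = 0.17968
  P(4)·log₂(P(4)/Q(4)) = 0.2231·log₂(0.2231/0.0418) = 0.53904
  P(5)·log₂(P(5)/Q(5)) = 0.4469·log₂(0.4469/0.3393) = 0.17759

D_KL(P||Q) = -0.01820 - 0.29841 + 0.17968 + 0.53904 + 0.17759 = 0.57970 ≈ 0.5797 bits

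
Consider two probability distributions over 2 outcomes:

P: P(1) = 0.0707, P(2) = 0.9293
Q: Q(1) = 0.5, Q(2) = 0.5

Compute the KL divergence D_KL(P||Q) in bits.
0.6315 bits

D_KL(P||Q) = Σ P(x) log₂(P(x)/Q(x))

Computing term by term:
  P(1)·log₂(P(1)/Q(1)) = 0.0707·log₂(0.0707/0.5) = -0.19953
  P(2)·log₂(P(2)/Q(2)) = 0.9293·log₂(0.9293/0.5) = 0.83100

D_KL(P||Q) = -0.19953 + 0.83100 = 0.63147 ≈ 0.6315 bits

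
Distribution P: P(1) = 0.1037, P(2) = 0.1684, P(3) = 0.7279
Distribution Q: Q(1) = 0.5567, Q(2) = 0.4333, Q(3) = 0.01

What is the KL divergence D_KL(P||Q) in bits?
4.0215 bits

D_KL(P||Q) = Σ P(x) log₂(P(x)/Q(x))

Computing term by term:
  P(1)·log₂(P(1)/Q(1)) = 0.1037·log₂(0.1037/0.5567) = -0.25142
  P(2)·log₂(P(2)/Q(2)) = 0.1684·log₂(0.1684/0.4333) = -0.22961
  P(3)·log₂(P(3)/Q(3)) = 0.7279·log₂(0.7279/0.01) = 4.50255

D_KL(P||Q) = -0.25142 - 0.22961 + 4.50255 = 4.02152 ≈ 4.0215 bits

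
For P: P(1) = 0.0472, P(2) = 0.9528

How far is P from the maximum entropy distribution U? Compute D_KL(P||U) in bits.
0.7256 bits

U(i) = 1/2 for all i

D_KL(P||U) = Σ P(x) log₂(P(x) / (1/2))
           = Σ P(x) log₂(P(x)) + log₂(2)
           = log₂(2) - H(P)

H(P) = -Σ P(x) log₂(P(x)):
  -P(1)·log₂(P(1)) = -(0.0472)·log₂(0.0472) = 0.20792
  -P(2)·log₂(P(2)) = -(0.9528)·log₂(0.9528) = 0.06646
H(P) = 0.20792 + 0.06646 = 0.27438 bits

log₂(2) = 1.00000 bits

D_KL(P||U) = 1.00000 - 0.27438 = 0.72562 ≈ 0.7256 bits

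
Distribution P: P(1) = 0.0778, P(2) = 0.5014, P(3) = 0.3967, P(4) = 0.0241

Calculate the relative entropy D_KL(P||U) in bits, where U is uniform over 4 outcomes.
0.5553 bits

U(i) = 1/4 for all i

D_KL(P||U) = Σ P(x) log₂(P(x) / (1/4))
           = Σ P(x) log₂(P(x)) + log₂(4)
           = log₂(4) - H(P)

H(P) = -Σ P(x) log₂(P(x)):
  -P(1)·log₂(P(1)) = -(0.0778)·log₂(0.0778) = 0.28662
  -P(2)·log₂(P(2)) = -(0.5014)·log₂(0.5014) = 0.49938
  -P(3)·log₂(P(3)) = -(0.3967)·log₂(0.3967) = 0.52915
  -P(4)·log₂(P(4)) = -(0.0241)·log₂(0.0241) = 0.12953
H(P) = 0.28662 + 0.49938 + 0.52915 + 0.12953 = 1.44468 bits

log₂(4) = 2.00000 bits

D_KL(P||U) = 2.00000 - 1.44468 = 0.55532 ≈ 0.5553 bits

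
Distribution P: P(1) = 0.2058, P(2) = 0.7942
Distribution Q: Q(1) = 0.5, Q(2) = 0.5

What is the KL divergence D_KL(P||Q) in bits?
0.2666 bits

D_KL(P||Q) = Σ P(x) log₂(P(x)/Q(x))

Computing term by term:
  P(1)·log₂(P(1)/Q(1)) = 0.2058·log₂(0.2058/0.5) = -0.26356
  P(2)·log₂(P(2)/Q(2)) = 0.7942·log₂(0.7942/0.5) = 0.53019

D_KL(P||Q) = -0.26356 + 0.53019 = 0.26663 ≈ 0.2666 bits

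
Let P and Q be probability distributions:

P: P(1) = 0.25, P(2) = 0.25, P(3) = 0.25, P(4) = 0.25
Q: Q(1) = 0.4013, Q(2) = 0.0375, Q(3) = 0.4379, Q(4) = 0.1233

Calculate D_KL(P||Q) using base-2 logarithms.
0.5663 bits

D_KL(P||Q) = Σ P(x) log₂(P(x)/Q(x))

Computing term by term:
  P(1)·log₂(P(1)/Q(1)) = 0.25·log₂(0.25/0.4013) = -0.17069
  P(2)·log₂(P(2)/Q(2)) = 0.25·log₂(0.25/0.0375) = 0.68424
  P(3)·log₂(P(3)/Q(3)) = 0.25·log₂(0.25/0.4379) = -0.20217
  P(4)·log₂(P(4)/Q(4)) = 0.25·log₂(0.25/0.1233) = 0.25494

D_KL(P||Q) = -0.17069 + 0.68424 - 0.20217 + 0.25494 = 0.56632 ≈ 0.5663 bits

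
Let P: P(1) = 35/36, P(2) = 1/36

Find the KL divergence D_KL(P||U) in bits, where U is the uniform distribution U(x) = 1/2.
0.8169 bits

U(i) = 1/2 for all i

D_KL(P||U) = Σ P(x) log₂(P(x) / (1/2))
           = Σ P(x) log₂(P(x)) + log₂(2)
           = log₂(2) - H(P)

H(P) = -Σ P(x) log₂(P(x)):
  -P(1)·log₂(P(1)) = -(35/36)·log₂(35/36) = 0.03951
  -P(2)·log₂(P(2)) = -(1/36)·log₂(1/36) = 0.14361
H(P) = 0.03951 + 0.14361 = 0.18312 bits

log₂(2) = 1.00000 bits

D_KL(P||U) = 1.00000 - 0.18312 = 0.81688 ≈ 0.8169 bits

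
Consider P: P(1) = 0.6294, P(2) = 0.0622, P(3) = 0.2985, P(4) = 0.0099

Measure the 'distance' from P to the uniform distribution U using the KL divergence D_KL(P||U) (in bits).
0.7438 bits

U(i) = 1/4 for all i

D_KL(P||U) = Σ P(x) log₂(P(x) / (1/4))
           = Σ P(x) log₂(P(x)) + log₂(4)
           = log₂(4) - H(P)

H(P) = -Σ P(x) log₂(P(x)):
  -P(1)·log₂(P(1)) = -(0.6294)·log₂(0.6294) = 0.42041
  -P(2)·log₂(P(2)) = -(0.0622)·log₂(0.0622) = 0.24923
  -P(3)·log₂(P(3)) = -(0.2985)·log₂(0.2985) = 0.52064
  -P(4)·log₂(P(4)) = -(0.0099)·log₂(0.0099) = 0.06592
H(P) = 0.42041 + 0.24923 + 0.52064 + 0.06592 = 1.25620 bits

log₂(4) = 2.00000 bits

D_KL(P||U) = 2.00000 - 1.25620 = 0.74380 ≈ 0.7438 bits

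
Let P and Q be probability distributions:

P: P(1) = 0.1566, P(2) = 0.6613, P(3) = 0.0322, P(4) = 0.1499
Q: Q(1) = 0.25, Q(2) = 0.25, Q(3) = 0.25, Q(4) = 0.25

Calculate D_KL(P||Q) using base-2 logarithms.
0.6165 bits

D_KL(P||Q) = Σ P(x) log₂(P(x)/Q(x))

Computing term by term:
  P(1)·log₂(P(1)/Q(1)) = 0.1566·log₂(0.1566/0.25) = -0.10568
  P(2)·log₂(P(2)/Q(2)) = 0.6613·log₂(0.6613/0.25) = 0.92805
  P(3)·log₂(P(3)/Q(3)) = 0.0322·log₂(0.0322/0.25) = -0.09521
  P(4)·log₂(P(4)/Q(4)) = 0.1499·log₂(0.1499/0.25) = -0.11062

D_KL(P||Q) = -0.10568 + 0.92805 - 0.09521 - 0.11062 = 0.61654 ≈ 0.6165 bits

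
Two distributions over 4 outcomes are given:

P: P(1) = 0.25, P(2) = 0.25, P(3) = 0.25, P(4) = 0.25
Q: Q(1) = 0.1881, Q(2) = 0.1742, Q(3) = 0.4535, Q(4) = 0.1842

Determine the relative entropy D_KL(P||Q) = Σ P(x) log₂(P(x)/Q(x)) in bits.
0.1283 bits

D_KL(P||Q) = Σ P(x) log₂(P(x)/Q(x))

Computing term by term:
  P(1)·log₂(P(1)/Q(1)) = 0.25·log₂(0.25/0.1881) = 0.10261
  P(2)·log₂(P(2)/Q(2)) = 0.25·log₂(0.25/0.1742) = 0.13030
  P(3)·log₂(P(3)/Q(3)) = 0.25·log₂(0.25/0.4535) = -0.21479
  P(4)·log₂(P(4)/Q(4)) = 0.25·log₂(0.25/0.1842) = 0.11016

D_KL(P||Q) = 0.10261 + 0.13030 - 0.21479 + 0.11016 = 0.12828 ≈ 0.1283 bits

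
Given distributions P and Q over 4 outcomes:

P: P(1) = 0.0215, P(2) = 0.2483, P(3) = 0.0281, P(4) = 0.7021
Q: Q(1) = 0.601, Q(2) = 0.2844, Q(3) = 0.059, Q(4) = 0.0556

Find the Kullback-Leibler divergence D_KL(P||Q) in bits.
2.3866 bits

D_KL(P||Q) = Σ P(x) log₂(P(x)/Q(x))

Computing term by term:
  P(1)·log₂(P(1)/Q(1)) = 0.0215·log₂(0.0215/0.601) = -0.10331
  P(2)·log₂(P(2)/Q(2)) = 0.2483·log₂(0.2483/0.2844) = -0.04863
  P(3)·log₂(P(3)/Q(3)) = 0.0281·log₂(0.0281/0.059) = -0.03007
  P(4)·log₂(P(4)/Q(4)) = 0.7021·log₂(0.7021/0.0556) = 2.56865

D_KL(P||Q) = -0.10331 - 0.04863 - 0.03007 + 2.56865 = 2.38664 ≈ 2.3866 bits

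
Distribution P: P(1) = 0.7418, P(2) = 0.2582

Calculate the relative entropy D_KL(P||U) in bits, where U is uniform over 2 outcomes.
0.1760 bits

U(i) = 1/2 for all i

D_KL(P||U) = Σ P(x) log₂(P(x) / (1/2))
           = Σ P(x) log₂(P(x)) + log₂(2)
           = log₂(2) - H(P)

H(P) = -Σ P(x) log₂(P(x)):
  -P(1)·log₂(P(1)) = -(0.7418)·log₂(0.7418) = 0.31964
  -P(2)·log₂(P(2)) = -(0.2582)·log₂(0.2582) = 0.50438
H(P) = 0.31964 + 0.50438 = 0.82402 bits

log₂(2) = 1.00000 bits

D_KL(P||U) = 1.00000 - 0.82402 = 0.17598 ≈ 0.1760 bits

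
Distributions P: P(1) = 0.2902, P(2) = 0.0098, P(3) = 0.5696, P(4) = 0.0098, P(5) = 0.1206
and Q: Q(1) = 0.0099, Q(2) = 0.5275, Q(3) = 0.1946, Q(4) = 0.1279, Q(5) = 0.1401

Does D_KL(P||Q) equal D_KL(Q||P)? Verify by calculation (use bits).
D_KL(P||Q) = 2.1781 bits, D_KL(Q||P) = 3.1878 bits. No — D_KL(P||Q) ≠ D_KL(Q||P) for this pair.

D_KL(P||Q) = Σ P(x) log₂(P(x)/Q(x))

Computing term by term:
  P(1)·log₂(P(1)/Q(1)) = 0.2902·log₂(0.2902/0.0099) = 1.41428
  P(2)·log₂(P(2)/Q(2)) = 0.0098·log₂(0.0098/0.5275) = -0.05635
  P(3)·log₂(P(3)/Q(3)) = 0.5696·log₂(0.5696/0.1946) = 0.88256
  P(4)·log₂(P(4)/Q(4)) = 0.0098·log₂(0.0098/0.1279) = -0.03632
  P(5)·log₂(P(5)/Q(5)) = 0.1206·log₂(0.1206/0.1401) = -0.02608

D_KL(P||Q) = 1.41428 - 0.05635 + 0.88256 - 0.03632 - 0.02608 = 2.17809 ≈ 2.1781 bits

D_KL(Q||P) = Σ Q(x) log₂(Q(x)/P(x))

Computing term by term:
  Q(1)·log₂(Q(1)/P(1)) = 0.0099·log₂(0.0099/0.2902) = -0.04825
  Q(2)·log₂(Q(2)/P(2)) = 0.5275·log₂(0.5275/0.0098) = 3.03325
  Q(3)·log₂(Q(3)/P(3)) = 0.1946·log₂(0.1946/0.5696) = -0.30152
  Q(4)·log₂(Q(4)/P(4)) = 0.1279·log₂(0.1279/0.0098) = 0.47401
  Q(5)·log₂(Q(5)/P(5)) = 0.1401·log₂(0.1401/0.1206) = 0.03029

D_KL(Q||P) = -0.04825 + 3.03325 - 0.30152 + 0.47401 + 0.03029 = 3.18778 ≈ 3.1878 bits

These are NOT equal (difference: 1.0097 bits). KL divergence is asymmetric: D_KL(P||Q) ≠ D_KL(Q||P) in general.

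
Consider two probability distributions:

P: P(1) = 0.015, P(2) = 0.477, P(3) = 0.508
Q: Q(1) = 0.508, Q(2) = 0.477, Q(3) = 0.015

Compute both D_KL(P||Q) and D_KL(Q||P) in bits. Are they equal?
D_KL(P||Q) = 2.5053 bits, D_KL(Q||P) = 2.5053 bits. Yes, in this case they are equal (although KL divergence is not symmetric in general).

D_KL(P||Q) = Σ P(x) log₂(P(x)/Q(x))

Computing term by term:
  P(1)·log₂(P(1)/Q(1)) = 0.015·log₂(0.015/0.508) = -0.07623
  P(2)·log₂(P(2)/Q(2)) = 0.477·log₂(0.477/0.477) = 0.00000
  P(3)·log₂(P(3)/Q(3)) = 0.508·log₂(0.508/0.015) = 2.58155

D_KL(P||Q) = -0.07623 + 0.00000 + 2.58155 = 2.50532 ≈ 2.5053 bits

D_KL(Q||P) = Σ Q(x) log₂(Q(x)/P(x))

Computing term by term:
  Q(1)·log₂(Q(1)/P(1)) = 0.508·log₂(0.508/0.015) = 2.58155
  Q(2)·log₂(Q(2)/P(2)) = 0.477·log₂(0.477/0.477) = 0.00000
  Q(3)·log₂(Q(3)/P(3)) = 0.015·log₂(0.015/0.508) = -0.07623

D_KL(Q||P) = 2.58155 + 0.00000 - 0.07623 = 2.50532 ≈ 2.5053 bits

These ARE equal here. Q is P with outcomes relabeled (Q(1) = P(3), Q(3) = P(1)) by a relabeling that is its own inverse, so the two sums contain exactly the same terms in a different order. This is a special case — KL divergence is not symmetric in general: D_KL(P||Q) ≠ D_KL(Q||P) for most P, Q.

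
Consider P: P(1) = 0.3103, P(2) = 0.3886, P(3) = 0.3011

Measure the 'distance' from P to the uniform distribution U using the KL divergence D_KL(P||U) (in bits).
0.0098 bits

U(i) = 1/3 for all i

D_KL(P||U) = Σ P(x) log₂(P(x) / (1/3))
           = Σ P(x) log₂(P(x)) + log₂(3)
           = log₂(3) - H(P)

H(P) = -Σ P(x) log₂(P(x)):
  -P(1)·log₂(P(1)) = -(0.3103)·log₂(0.3103) = 0.52387
  -P(2)·log₂(P(2)) = -(0.3886)·log₂(0.3886) = 0.52991
  -P(3)·log₂(P(3)) = -(0.3011)·log₂(0.3011) = 0.52141
H(P) = 0.52387 + 0.52991 + 0.52141 = 1.57519 bits

log₂(3) = 1.58496 bits

D_KL(P||U) = 1.58496 - 1.57519 = 0.00977 ≈ 0.0098 bits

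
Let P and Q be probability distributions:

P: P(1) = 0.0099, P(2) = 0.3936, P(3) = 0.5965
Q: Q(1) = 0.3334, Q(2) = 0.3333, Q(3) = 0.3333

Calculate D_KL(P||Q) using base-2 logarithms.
0.5451 bits

D_KL(P||Q) = Σ P(x) log₂(P(x)/Q(x))

Computing term by term:
  P(1)·log₂(P(1)/Q(1)) = 0.0099·log₂(0.0099/0.3334) = -0.05023
  P(2)·log₂(P(2)/Q(2)) = 0.3936·log₂(0.3936/0.3333) = 0.09443
  P(3)·log₂(P(3)/Q(3)) = 0.5965·log₂(0.5965/0.3333) = 0.50088

D_KL(P||Q) = -0.05023 + 0.09443 + 0.50088 = 0.54508 ≈ 0.5451 bits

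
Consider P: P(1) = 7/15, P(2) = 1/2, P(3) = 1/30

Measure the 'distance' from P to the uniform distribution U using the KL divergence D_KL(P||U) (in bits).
0.4083 bits

U(i) = 1/3 for all i

D_KL(P||U) = Σ P(x) log₂(P(x) / (1/3))
           = Σ P(x) log₂(P(x)) + log₂(3)
           = log₂(3) - H(P)

H(P) = -Σ P(x) log₂(P(x)):
  -P(1)·log₂(P(1)) = -(7/15)·log₂(7/15) = 0.51312
  -P(2)·log₂(P(2)) = -(1/2)·log₂(1/2) = 0.50000
  -P(3)·log₂(P(3)) = -(1/30)·log₂(1/30) = 0.16356
H(P) = 0.51312 + 0.50000 + 0.16356 = 1.17668 bits

log₂(3) = 1.58496 bits

D_KL(P||U) = 1.58496 - 1.17668 = 0.40828 ≈ 0.4083 bits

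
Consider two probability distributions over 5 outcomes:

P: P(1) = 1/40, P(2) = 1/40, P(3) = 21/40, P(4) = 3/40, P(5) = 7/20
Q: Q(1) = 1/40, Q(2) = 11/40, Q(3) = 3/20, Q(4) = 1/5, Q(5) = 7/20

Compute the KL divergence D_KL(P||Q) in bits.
0.7562 bits

D_KL(P||Q) = Σ P(x) log₂(P(x)/Q(x))

Computing term by term:
  P(1)·log₂(P(1)/Q(1)) = (1/40)·log₂((1/40)/(1/40)) = 0.00000
  P(2)·log₂(P(2)/Q(2)) = (1/40)·log₂((1/40)/(11/40)) = -0.08649
  P(3)·log₂(P(3)/Q(3)) = (21/40)·log₂((21/40)/(3/20)) = 0.94886
  P(4)·log₂(P(4)/Q(4)) = (3/40)·log₂((3/40)/(1/5)) = -0.10613
  P(5)·log₂(P(5)/Q(5)) = (7/20)·log₂((7/20)/(7/20)) = 0.00000

D_KL(P||Q) = 0.00000 - 0.08649 + 0.94886 - 0.10613 + 0.00000 = 0.75624 ≈ 0.7562 bits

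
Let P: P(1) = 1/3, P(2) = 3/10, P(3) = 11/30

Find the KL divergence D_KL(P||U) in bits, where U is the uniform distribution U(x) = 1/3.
0.0048 bits

U(i) = 1/3 for all i

D_KL(P||U) = Σ P(x) log₂(P(x) / (1/3))
           = Σ P(x) log₂(P(x)) + log₂(3)
           = log₂(3) - H(P)

H(P) = -Σ P(x) log₂(P(x)):
  -P(1)·log₂(P(1)) = -(1/3)·log₂(1/3) = 0.52832
  -P(2)·log₂(P(2)) = -(3/10)·log₂(3/10) = 0.52109
  -P(3)·log₂(P(3)) = -(11/30)·log₂(11/30) = 0.53073
H(P) = 0.52832 + 0.52109 + 0.53073 = 1.58014 bits

log₂(3) = 1.58496 bits

D_KL(P||U) = 1.58496 - 1.58014 = 0.00482 ≈ 0.0048 bits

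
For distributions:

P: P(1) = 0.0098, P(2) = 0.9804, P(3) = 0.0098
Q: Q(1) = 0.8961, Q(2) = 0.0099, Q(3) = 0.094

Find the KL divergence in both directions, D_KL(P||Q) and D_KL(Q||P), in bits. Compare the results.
D_KL(P||Q) = 6.4040 bits, D_KL(Q||P) = 6.0788 bits. D_KL(P||Q) is larger than D_KL(Q||P) by 0.3252 bits; the two directions differ.

D_KL(P||Q) = Σ P(x) log₂(P(x)/Q(x))

Computing term by term:
  P(1)·log₂(P(1)/Q(1)) = 0.0098·log₂(0.0098/0.8961) = -0.06384
  P(2)·log₂(P(2)/Q(2)) = 0.9804·log₂(0.9804/0.0099) = 6.49985
  P(3)·log₂(P(3)/Q(3)) = 0.0098·log₂(0.0098/0.094) = -0.03197

D_KL(P||Q) = -0.06384 + 6.49985 - 0.03197 = 6.40404 ≈ 6.4040 bits

D_KL(Q||P) = Σ Q(x) log₂(Q(x)/P(x))

Computing term by term:
  Q(1)·log₂(Q(1)/P(1)) = 0.8961·log₂(0.8961/0.0098) = 5.83785
  Q(2)·log₂(Q(2)/P(2)) = 0.0099·log₂(0.0099/0.9804) = -0.06564
  Q(3)·log₂(Q(3)/P(3)) = 0.094·log₂(0.094/0.0098) = 0.30661

D_KL(Q||P) = 5.83785 - 0.06564 + 0.30661 = 6.07882 ≈ 6.0788 bits

These are NOT equal (difference: 0.3252 bits). KL divergence is asymmetric: D_KL(P||Q) ≠ D_KL(Q||P) in general.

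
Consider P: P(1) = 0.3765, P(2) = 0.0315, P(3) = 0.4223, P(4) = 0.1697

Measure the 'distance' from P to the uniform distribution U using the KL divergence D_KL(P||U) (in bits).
0.3528 bits

U(i) = 1/4 for all i

D_KL(P||U) = Σ P(x) log₂(P(x) / (1/4))
           = Σ P(x) log₂(P(x)) + log₂(4)
           = log₂(4) - H(P)

H(P) = -Σ P(x) log₂(P(x)):
  -P(1)·log₂(P(1)) = -(0.3765)·log₂(0.3765) = 0.53059
  -P(2)·log₂(P(2)) = -(0.0315)·log₂(0.0315) = 0.15714
  -P(3)·log₂(P(3)) = -(0.4223)·log₂(0.4223) = 0.52520
  -P(4)·log₂(P(4)) = -(0.1697)·log₂(0.1697) = 0.43425
H(P) = 0.53059 + 0.15714 + 0.52520 + 0.43425 = 1.64718 bits

log₂(4) = 2.00000 bits

D_KL(P||U) = 2.00000 - 1.64718 = 0.35282 ≈ 0.3528 bits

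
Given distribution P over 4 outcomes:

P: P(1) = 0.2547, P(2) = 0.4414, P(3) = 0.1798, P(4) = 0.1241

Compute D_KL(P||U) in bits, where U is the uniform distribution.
0.1580 bits

U(i) = 1/4 for all i

D_KL(P||U) = Σ P(x) log₂(P(x) / (1/4))
           = Σ P(x) log₂(P(x)) + log₂(4)
           = log₂(4) - H(P)

H(P) = -Σ P(x) log₂(P(x)):
  -P(1)·log₂(P(1)) = -(0.2547)·log₂(0.2547) = 0.50256
  -P(2)·log₂(P(2)) = -(0.4414)·log₂(0.4414) = 0.52078
  -P(3)·log₂(P(3)) = -(0.1798)·log₂(0.1798) = 0.44510
  -P(4)·log₂(P(4)) = -(0.1241)·log₂(0.1241) = 0.37359
H(P) = 0.50256 + 0.52078 + 0.44510 + 0.37359 = 1.84203 bits

log₂(4) = 2.00000 bits

D_KL(P||U) = 2.00000 - 1.84203 = 0.15797 ≈ 0.1580 bits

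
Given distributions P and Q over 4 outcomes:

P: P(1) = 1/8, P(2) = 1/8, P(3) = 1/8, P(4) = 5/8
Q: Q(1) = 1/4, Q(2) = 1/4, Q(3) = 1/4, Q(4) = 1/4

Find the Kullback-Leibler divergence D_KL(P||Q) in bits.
0.4512 bits

D_KL(P||Q) = Σ P(x) log₂(P(x)/Q(x))

Computing term by term:
  P(1)·log₂(P(1)/Q(1)) = (1/8)·log₂((1/8)/(1/4)) = -0.12500
  P(2)·log₂(P(2)/Q(2)) = (1/8)·log₂((1/8)/(1/4)) = -0.12500
  P(3)·log₂(P(3)/Q(3)) = (1/8)·log₂((1/8)/(1/4)) = -0.12500
  P(4)·log₂(P(4)/Q(4)) = (5/8)·log₂((5/8)/(1/4)) = 0.82621

D_KL(P||Q) = -0.12500 - 0.12500 - 0.12500 + 0.82621 = 0.45121 ≈ 0.4512 bits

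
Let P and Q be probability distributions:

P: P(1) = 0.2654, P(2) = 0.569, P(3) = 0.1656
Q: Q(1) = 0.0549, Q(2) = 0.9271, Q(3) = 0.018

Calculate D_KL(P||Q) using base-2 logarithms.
0.7328 bits

D_KL(P||Q) = Σ P(x) log₂(P(x)/Q(x))

Computing term by term:
  P(1)·log₂(P(1)/Q(1)) = 0.2654·log₂(0.2654/0.0549) = 0.60333
  P(2)·log₂(P(2)/Q(2)) = 0.569·log₂(0.569/0.9271) = -0.40074
  P(3)·log₂(P(3)/Q(3)) = 0.1656·log₂(0.1656/0.018) = 0.53019

D_KL(P||Q) = 0.60333 - 0.40074 + 0.53019 = 0.73278 ≈ 0.7328 bits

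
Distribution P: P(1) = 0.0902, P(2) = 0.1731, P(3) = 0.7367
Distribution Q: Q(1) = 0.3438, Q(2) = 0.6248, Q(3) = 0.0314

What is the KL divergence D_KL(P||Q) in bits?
2.8590 bits

D_KL(P||Q) = Σ P(x) log₂(P(x)/Q(x))

Computing term by term:
  P(1)·log₂(P(1)/Q(1)) = 0.0902·log₂(0.0902/0.3438) = -0.17412
  P(2)·log₂(P(2)/Q(2)) = 0.1731·log₂(0.1731/0.6248) = -0.32054
  P(3)·log₂(P(3)/Q(3)) = 0.7367·log₂(0.7367/0.0314) = 3.35364

D_KL(P||Q) = -0.17412 - 0.32054 + 3.35364 = 2.85898 ≈ 2.8590 bits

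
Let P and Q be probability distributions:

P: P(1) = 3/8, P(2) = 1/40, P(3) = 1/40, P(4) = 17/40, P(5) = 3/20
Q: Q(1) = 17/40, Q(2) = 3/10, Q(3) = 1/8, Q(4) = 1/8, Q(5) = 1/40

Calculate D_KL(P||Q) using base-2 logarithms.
0.9227 bits

D_KL(P||Q) = Σ P(x) log₂(P(x)/Q(x))

Computing term by term:
  P(1)·log₂(P(1)/Q(1)) = (3/8)·log₂((3/8)/(17/40)) = -0.06771
  P(2)·log₂(P(2)/Q(2)) = (1/40)·log₂((1/40)/(3/10)) = -0.08962
  P(3)·log₂(P(3)/Q(3)) = (1/40)·log₂((1/40)/(1/8)) = -0.05805
  P(4)·log₂(P(4)/Q(4)) = (17/40)·log₂((17/40)/(1/8)) = 0.75035
  P(5)·log₂(P(5)/Q(5)) = (3/20)·log₂((3/20)/(1/40)) = 0.38774

D_KL(P||Q) = -0.06771 - 0.08962 - 0.05805 + 0.75035 + 0.38774 = 0.92271 ≈ 0.9227 bits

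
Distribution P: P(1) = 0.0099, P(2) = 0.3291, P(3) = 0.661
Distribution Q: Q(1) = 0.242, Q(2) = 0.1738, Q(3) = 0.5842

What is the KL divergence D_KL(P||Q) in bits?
0.3753 bits

D_KL(P||Q) = Σ P(x) log₂(P(x)/Q(x))

Computing term by term:
  P(1)·log₂(P(1)/Q(1)) = 0.0099·log₂(0.0099/0.242) = -0.04565
  P(2)·log₂(P(2)/Q(2)) = 0.3291·log₂(0.3291/0.1738) = 0.30313
  P(3)·log₂(P(3)/Q(3)) = 0.661·log₂(0.661/0.5842) = 0.11778

D_KL(P||Q) = -0.04565 + 0.30313 + 0.11778 = 0.37526 ≈ 0.3753 bits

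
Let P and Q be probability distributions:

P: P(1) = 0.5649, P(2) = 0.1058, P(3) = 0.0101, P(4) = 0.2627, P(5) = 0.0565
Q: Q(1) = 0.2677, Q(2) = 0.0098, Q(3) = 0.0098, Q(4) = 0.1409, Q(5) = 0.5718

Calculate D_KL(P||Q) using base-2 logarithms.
1.0196 bits

D_KL(P||Q) = Σ P(x) log₂(P(x)/Q(x))

Computing term by term:
  P(1)·log₂(P(1)/Q(1)) = 0.5649·log₂(0.5649/0.2677) = 0.60861
  P(2)·log₂(P(2)/Q(2)) = 0.1058·log₂(0.1058/0.0098) = 0.36315
  P(3)·log₂(P(3)/Q(3)) = 0.0101·log₂(0.0101/0.0098) = 0.00044
  P(4)·log₂(P(4)/Q(4)) = 0.2627·log₂(0.2627/0.1409) = 0.23610
  P(5)·log₂(P(5)/Q(5)) = 0.0565·log₂(0.0565/0.5718) = -0.18866

D_KL(P||Q) = 0.60861 + 0.36315 + 0.00044 + 0.23610 - 0.18866 = 1.01964 ≈ 1.0196 bits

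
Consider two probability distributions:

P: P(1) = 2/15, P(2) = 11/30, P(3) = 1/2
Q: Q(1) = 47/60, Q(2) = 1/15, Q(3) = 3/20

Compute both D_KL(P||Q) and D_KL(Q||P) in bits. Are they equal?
D_KL(P||Q) = 1.4297 bits, D_KL(Q||P) = 1.5766 bits. No, they are not equal.

D_KL(P||Q) = Σ P(x) log₂(P(x)/Q(x))

Computing term by term:
  P(1)·log₂(P(1)/Q(1)) = (2/15)·log₂((2/15)/(47/60)) = -0.34061
  P(2)·log₂(P(2)/Q(2)) = (11/30)·log₂((11/30)/(1/15)) = 0.90179
  P(3)·log₂(P(3)/Q(3)) = (1/2)·log₂((1/2)/(3/20)) = 0.86848

D_KL(P||Q) = -0.34061 + 0.90179 + 0.86848 = 1.42966 ≈ 1.4297 bits

D_KL(Q||P) = Σ Q(x) log₂(Q(x)/P(x))

Computing term by term:
  Q(1)·log₂(Q(1)/P(1)) = (47/60)·log₂((47/60)/(2/15)) = 2.00109
  Q(2)·log₂(Q(2)/P(2)) = (1/15)·log₂((1/15)/(11/30)) = -0.16396
  Q(3)·log₂(Q(3)/P(3)) = (3/20)·log₂((3/20)/(1/2)) = -0.26054

D_KL(Q||P) = 2.00109 - 0.16396 - 0.26054 = 1.57659 ≈ 1.5766 bits

These are NOT equal (difference: 0.1469 bits). KL divergence is asymmetric: D_KL(P||Q) ≠ D_KL(Q||P) in general.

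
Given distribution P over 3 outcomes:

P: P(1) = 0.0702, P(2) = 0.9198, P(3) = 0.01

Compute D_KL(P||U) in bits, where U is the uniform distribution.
1.1386 bits

U(i) = 1/3 for all i

D_KL(P||U) = Σ P(x) log₂(P(x) / (1/3))
           = Σ P(x) log₂(P(x)) + log₂(3)
           = log₂(3) - H(P)

H(P) = -Σ P(x) log₂(P(x)):
  -P(1)·log₂(P(1)) = -(0.0702)·log₂(0.0702) = 0.26903
  -P(2)·log₂(P(2)) = -(0.9198)·log₂(0.9198) = 0.11094
  -P(3)·log₂(P(3)) = -(0.01)·log₂(0.01) = 0.06644
H(P) = 0.26903 + 0.11094 + 0.06644 = 0.44641 bits

log₂(3) = 1.58496 bits

D_KL(P||U) = 1.58496 - 0.44641 = 1.13855 ≈ 1.1386 bits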